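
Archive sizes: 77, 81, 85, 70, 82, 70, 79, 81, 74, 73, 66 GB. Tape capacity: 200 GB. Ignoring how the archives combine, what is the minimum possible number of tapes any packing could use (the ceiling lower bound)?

5 tapes

Total size = 77 + 81 + 85 + 70 + 82 + 70 + 79 + 81 + 74 + 73 + 66 = 838 GB.
⌈838 / 200⌉ = 5.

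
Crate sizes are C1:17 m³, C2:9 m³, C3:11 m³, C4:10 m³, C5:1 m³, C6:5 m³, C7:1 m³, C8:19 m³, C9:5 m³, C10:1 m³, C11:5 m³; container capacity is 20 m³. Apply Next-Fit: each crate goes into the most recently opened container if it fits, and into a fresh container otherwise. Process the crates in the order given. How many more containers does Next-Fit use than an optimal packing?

Next-Fit: [17] [9,11] [10,1,5,1] [19] [5,1,5] → 5 containers.
Total size 84 m³; any packing needs at least ⌈84/20⌉ = 5 containers.
So 5 is already optimal.

0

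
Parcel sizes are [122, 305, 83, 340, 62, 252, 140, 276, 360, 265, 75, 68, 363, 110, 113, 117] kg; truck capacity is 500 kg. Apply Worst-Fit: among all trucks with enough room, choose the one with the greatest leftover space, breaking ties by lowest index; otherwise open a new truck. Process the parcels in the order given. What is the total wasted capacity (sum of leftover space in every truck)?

449

truck 1: place 122 kg, 378 kg left
truck 1: place 305 kg, 73 kg left
truck 2: place 83 kg, 417 kg left
truck 2: place 340 kg, 77 kg left
truck 2: place 62 kg, 15 kg left
truck 3: place 252 kg, 248 kg left
truck 3: place 140 kg, 108 kg left
truck 4: place 276 kg, 224 kg left
truck 5: place 360 kg, 140 kg left
truck 6: place 265 kg, 235 kg left
truck 6: place 75 kg, 160 kg left
truck 4: place 68 kg, 156 kg left
truck 7: place 363 kg, 137 kg left
truck 6: place 110 kg, 50 kg left
truck 4: place 113 kg, 43 kg left
truck 5: place 117 kg, 23 kg left
7 trucks × 500 kg = 3500 kg; used 3051 kg; unused 449 kg.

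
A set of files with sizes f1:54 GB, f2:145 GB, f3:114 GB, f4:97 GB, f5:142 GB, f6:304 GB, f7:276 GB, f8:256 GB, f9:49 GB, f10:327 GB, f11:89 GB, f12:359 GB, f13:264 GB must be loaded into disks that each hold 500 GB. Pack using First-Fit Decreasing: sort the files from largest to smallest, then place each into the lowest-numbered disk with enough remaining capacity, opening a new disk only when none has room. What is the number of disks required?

Sorted descending: 359, 327, 304, 276, 264, 256, 145, 142, 114, 97, 89, 54, 49.
disk 1: place 359 GB, 141 GB left
disk 2: place 327 GB, 173 GB left
disk 3: place 304 GB, 196 GB left
disk 4: place 276 GB, 224 GB left
disk 5: place 264 GB, 236 GB left
disk 6: place 256 GB, 244 GB left
disk 2: place 145 GB, 28 GB left
disk 3: place 142 GB, 54 GB left
disk 1: place 114 GB, 27 GB left
disk 4: place 97 GB, 127 GB left
disk 4: place 89 GB, 38 GB left
disk 3: place 54 GB, 0 GB left
disk 5: place 49 GB, 187 GB left

6 disks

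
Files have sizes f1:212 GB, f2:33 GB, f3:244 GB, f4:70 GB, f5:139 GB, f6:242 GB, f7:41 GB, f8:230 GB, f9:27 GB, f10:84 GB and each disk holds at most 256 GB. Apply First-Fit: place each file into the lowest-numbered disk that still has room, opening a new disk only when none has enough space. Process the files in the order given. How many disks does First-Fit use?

6

disk 1: place f1 (212 GB), 44 GB left
disk 1: place f2 (33 GB), 11 GB left
disk 2: place f3 (244 GB), 12 GB left
disk 3: place f4 (70 GB), 186 GB left
disk 3: place f5 (139 GB), 47 GB left
disk 4: place f6 (242 GB), 14 GB left
disk 3: place f7 (41 GB), 6 GB left
disk 5: place f8 (230 GB), 26 GB left
disk 6: place f9 (27 GB), 229 GB left
disk 6: place f10 (84 GB), 145 GB left
Final disks: [212,33] [244] [70,139,41] [242] [230] [27,84].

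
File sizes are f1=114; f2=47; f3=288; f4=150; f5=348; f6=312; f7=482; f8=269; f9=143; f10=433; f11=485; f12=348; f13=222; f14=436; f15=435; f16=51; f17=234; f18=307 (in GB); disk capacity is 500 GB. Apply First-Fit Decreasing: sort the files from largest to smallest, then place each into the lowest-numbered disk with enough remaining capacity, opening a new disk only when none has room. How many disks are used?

12 disks

Sorted descending: 485, 482, 436, 435, 433, 348, 348, 312, 307, 288, 269, 234, 222, 150, 143, 114, 51, 47.
Put 485 GB in disk 1; 15 GB remain.
Put 482 GB in disk 2; 18 GB remain.
Put 436 GB in disk 3; 64 GB remain.
Put 435 GB in disk 4; 65 GB remain.
Put 433 GB in disk 5; 67 GB remain.
Put 348 GB in disk 6; 152 GB remain.
Put 348 GB in disk 7; 152 GB remain.
Put 312 GB in disk 8; 188 GB remain.
Put 307 GB in disk 9; 193 GB remain.
Put 288 GB in disk 10; 212 GB remain.
Put 269 GB in disk 11; 231 GB remain.
Put 234 GB in disk 12; 266 GB remain.
Put 222 GB in disk 11; 9 GB remain.
Put 150 GB in disk 6; 2 GB remain.
Put 143 GB in disk 7; 9 GB remain.
Put 114 GB in disk 8; 74 GB remain.
Put 51 GB in disk 3; 13 GB remain.
Put 47 GB in disk 4; 18 GB remain.
Final disks: [485] [482] [436,51] [435,47] [433] [348,150] [348,143] [312,114] [307] [288] [269,222] [234].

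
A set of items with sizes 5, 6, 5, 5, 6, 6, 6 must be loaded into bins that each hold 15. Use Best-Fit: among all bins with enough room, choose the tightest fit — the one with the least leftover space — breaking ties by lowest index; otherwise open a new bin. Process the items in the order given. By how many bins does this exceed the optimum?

1

Best-Fit: [5,6] [5,5] [6,6] [6] → 4 bins.
Total size 39; any packing needs at least ⌈39/15⌉ = 3 bins.
An optimal packing achieves that bound: [6,6] [6,6] [5,5,5] → 3 bins.
Excess: 4 − 3 = 1.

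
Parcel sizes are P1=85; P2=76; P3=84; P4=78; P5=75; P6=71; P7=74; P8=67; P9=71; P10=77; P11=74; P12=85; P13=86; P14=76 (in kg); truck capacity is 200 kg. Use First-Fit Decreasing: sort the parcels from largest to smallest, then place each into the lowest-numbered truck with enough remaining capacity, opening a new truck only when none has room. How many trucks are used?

Sorted descending: 86, 85, 85, 84, 78, 77, 76, 76, 75, 74, 74, 71, 71, 67.
86 kg → truck 1 (remaining 114 kg)
85 kg → truck 1 (remaining 29 kg)
85 kg → truck 2 (remaining 115 kg)
84 kg → truck 2 (remaining 31 kg)
78 kg → truck 3 (remaining 122 kg)
77 kg → truck 3 (remaining 45 kg)
76 kg → truck 4 (remaining 124 kg)
76 kg → truck 4 (remaining 48 kg)
75 kg → truck 5 (remaining 125 kg)
74 kg → truck 5 (remaining 51 kg)
74 kg → truck 6 (remaining 126 kg)
71 kg → truck 6 (remaining 55 kg)
71 kg → truck 7 (remaining 129 kg)
67 kg → truck 7 (remaining 62 kg)
Final trucks: [86,85] [85,84] [78,77] [76,76] [75,74] [74,71] [71,67].

7 trucks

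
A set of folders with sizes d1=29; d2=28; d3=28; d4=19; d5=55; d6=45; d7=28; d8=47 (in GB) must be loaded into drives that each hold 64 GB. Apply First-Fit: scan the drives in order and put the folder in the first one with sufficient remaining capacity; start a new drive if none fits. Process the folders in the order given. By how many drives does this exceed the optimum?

First-Fit: [29,28] [28,19] [55] [45] [28] [47] → 6 drives.
Total size 279 GB; any packing needs at least ⌈279/64⌉ = 5 drives.
An optimal packing achieves that bound: [55] [47] [45,19] [29,28] [28,28] → 5 drives.
Excess: 6 − 5 = 1.

1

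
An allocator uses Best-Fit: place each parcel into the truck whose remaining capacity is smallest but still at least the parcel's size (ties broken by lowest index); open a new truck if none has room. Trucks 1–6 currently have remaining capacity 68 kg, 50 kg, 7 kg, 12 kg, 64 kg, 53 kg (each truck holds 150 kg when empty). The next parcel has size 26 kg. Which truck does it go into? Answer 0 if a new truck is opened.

2

Trucks with room: truck 1 (68 kg), truck 2 (50 kg), truck 5 (64 kg), truck 6 (53 kg).
Tightest fit is truck 2 with 50 kg free.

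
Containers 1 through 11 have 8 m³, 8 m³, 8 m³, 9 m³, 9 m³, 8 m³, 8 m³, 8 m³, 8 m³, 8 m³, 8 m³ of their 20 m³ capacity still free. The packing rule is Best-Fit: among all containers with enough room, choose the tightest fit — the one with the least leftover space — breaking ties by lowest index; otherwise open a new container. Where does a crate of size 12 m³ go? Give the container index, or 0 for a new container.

0

No container has ≥ 12 m³ free, so a new container is opened.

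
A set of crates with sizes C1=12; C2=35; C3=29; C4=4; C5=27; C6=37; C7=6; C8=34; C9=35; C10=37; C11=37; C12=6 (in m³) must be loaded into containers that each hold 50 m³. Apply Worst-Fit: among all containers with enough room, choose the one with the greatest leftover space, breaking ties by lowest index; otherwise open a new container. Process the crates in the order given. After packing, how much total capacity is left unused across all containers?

101

Put C1 (12 m³) in container 1; 38 m³ remain.
Put C2 (35 m³) in container 1; 3 m³ remain.
Put C3 (29 m³) in container 2; 21 m³ remain.
Put C4 (4 m³) in container 2; 17 m³ remain.
Put C5 (27 m³) in container 3; 23 m³ remain.
Put C6 (37 m³) in container 4; 13 m³ remain.
Put C7 (6 m³) in container 3; 17 m³ remain.
Put C8 (34 m³) in container 5; 16 m³ remain.
Put C9 (35 m³) in container 6; 15 m³ remain.
Put C10 (37 m³) in container 7; 13 m³ remain.
Put C11 (37 m³) in container 8; 13 m³ remain.
Put C12 (6 m³) in container 2; 11 m³ remain.
8 containers × 50 m³ = 400 m³; used 299 m³; unused 101 m³.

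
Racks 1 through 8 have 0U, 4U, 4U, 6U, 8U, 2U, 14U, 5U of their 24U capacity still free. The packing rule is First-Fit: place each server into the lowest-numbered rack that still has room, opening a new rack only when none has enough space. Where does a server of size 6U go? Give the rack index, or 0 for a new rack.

Racks with room: rack 4 (6U), rack 5 (8U), rack 7 (14U).
The first with room is rack 4.

4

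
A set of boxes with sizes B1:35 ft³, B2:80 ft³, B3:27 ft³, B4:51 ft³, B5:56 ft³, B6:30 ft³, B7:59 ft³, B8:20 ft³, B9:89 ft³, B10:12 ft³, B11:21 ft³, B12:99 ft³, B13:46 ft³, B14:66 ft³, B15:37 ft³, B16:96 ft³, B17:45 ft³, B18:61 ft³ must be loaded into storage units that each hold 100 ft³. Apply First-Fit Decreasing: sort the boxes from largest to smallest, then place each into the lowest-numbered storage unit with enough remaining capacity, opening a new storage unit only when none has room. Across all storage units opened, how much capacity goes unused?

Sorted descending: 99, 96, 89, 80, 66, 61, 59, 56, 51, 46, 45, 37, 35, 30, 27, 21, 20, 12.
storage unit 1: place 99 ft³, 1 ft³ left
storage unit 2: place 96 ft³, 4 ft³ left
storage unit 3: place 89 ft³, 11 ft³ left
storage unit 4: place 80 ft³, 20 ft³ left
storage unit 5: place 66 ft³, 34 ft³ left
storage unit 6: place 61 ft³, 39 ft³ left
storage unit 7: place 59 ft³, 41 ft³ left
storage unit 8: place 56 ft³, 44 ft³ left
storage unit 9: place 51 ft³, 49 ft³ left
storage unit 9: place 46 ft³, 3 ft³ left
storage unit 10: place 45 ft³, 55 ft³ left
storage unit 6: place 37 ft³, 2 ft³ left
storage unit 7: place 35 ft³, 6 ft³ left
storage unit 5: place 30 ft³, 4 ft³ left
storage unit 8: place 27 ft³, 17 ft³ left
storage unit 10: place 21 ft³, 34 ft³ left
storage unit 4: place 20 ft³, 0 ft³ left
storage unit 8: place 12 ft³, 5 ft³ left
10 storage units × 100 ft³ = 1000 ft³; used 930 ft³; unused 70 ft³.

70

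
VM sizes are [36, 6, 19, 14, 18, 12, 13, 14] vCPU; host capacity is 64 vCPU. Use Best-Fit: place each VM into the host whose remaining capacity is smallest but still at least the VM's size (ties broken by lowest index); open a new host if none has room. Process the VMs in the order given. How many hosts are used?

36 vCPU → host 1 (remaining 28 vCPU)
6 vCPU → host 1 (remaining 22 vCPU)
19 vCPU → host 1 (remaining 3 vCPU)
14 vCPU → host 2 (remaining 50 vCPU)
18 vCPU → host 2 (remaining 32 vCPU)
12 vCPU → host 2 (remaining 20 vCPU)
13 vCPU → host 2 (remaining 7 vCPU)
14 vCPU → host 3 (remaining 50 vCPU)
Final hosts: [36,6,19] [14,18,12,13] [14].

3 hosts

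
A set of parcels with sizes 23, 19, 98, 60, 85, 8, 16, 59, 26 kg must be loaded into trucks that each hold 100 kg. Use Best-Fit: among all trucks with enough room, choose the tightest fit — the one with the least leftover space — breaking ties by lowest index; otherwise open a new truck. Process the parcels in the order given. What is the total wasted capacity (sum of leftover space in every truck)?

truck 1: place 23 kg, 77 kg left
truck 1: place 19 kg, 58 kg left
truck 2: place 98 kg, 2 kg left
truck 3: place 60 kg, 40 kg left
truck 4: place 85 kg, 15 kg left
truck 4: place 8 kg, 7 kg left
truck 3: place 16 kg, 24 kg left
truck 5: place 59 kg, 41 kg left
truck 5: place 26 kg, 15 kg left
5 trucks × 100 kg = 500 kg; used 394 kg; unused 106 kg.

106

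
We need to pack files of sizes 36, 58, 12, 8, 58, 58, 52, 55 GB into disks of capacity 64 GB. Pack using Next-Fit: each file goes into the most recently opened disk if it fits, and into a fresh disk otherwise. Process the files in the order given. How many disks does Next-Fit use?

7

36 GB → disk 1 (remaining 28 GB)
58 GB → disk 2 (remaining 6 GB)
12 GB → disk 3 (remaining 52 GB)
8 GB → disk 3 (remaining 44 GB)
58 GB → disk 4 (remaining 6 GB)
58 GB → disk 5 (remaining 6 GB)
52 GB → disk 6 (remaining 12 GB)
55 GB → disk 7 (remaining 9 GB)
Final disks: [36] [58] [12,8] [58] [58] [52] [55].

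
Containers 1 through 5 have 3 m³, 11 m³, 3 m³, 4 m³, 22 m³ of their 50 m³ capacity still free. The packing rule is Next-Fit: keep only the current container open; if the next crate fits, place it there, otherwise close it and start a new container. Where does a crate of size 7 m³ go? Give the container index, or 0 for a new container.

5

Next-Fit only looks at container 5, which has 22 m³ free.
7 m³ fits there.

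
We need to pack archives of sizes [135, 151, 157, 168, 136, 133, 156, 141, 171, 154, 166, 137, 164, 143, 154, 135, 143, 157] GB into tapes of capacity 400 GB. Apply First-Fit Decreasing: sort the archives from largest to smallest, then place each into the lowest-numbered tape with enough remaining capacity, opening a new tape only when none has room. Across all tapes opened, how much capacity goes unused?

899

Sorted descending: 171, 168, 166, 164, 157, 157, 156, 154, 154, 151, 143, 143, 141, 137, 136, 135, 135, 133.
171 GB → tape 1 (remaining 229 GB)
168 GB → tape 1 (remaining 61 GB)
166 GB → tape 2 (remaining 234 GB)
164 GB → tape 2 (remaining 70 GB)
157 GB → tape 3 (remaining 243 GB)
157 GB → tape 3 (remaining 86 GB)
156 GB → tape 4 (remaining 244 GB)
154 GB → tape 4 (remaining 90 GB)
154 GB → tape 5 (remaining 246 GB)
151 GB → tape 5 (remaining 95 GB)
143 GB → tape 6 (remaining 257 GB)
143 GB → tape 6 (remaining 114 GB)
141 GB → tape 7 (remaining 259 GB)
137 GB → tape 7 (remaining 122 GB)
136 GB → tape 8 (remaining 264 GB)
135 GB → tape 8 (remaining 129 GB)
135 GB → tape 9 (remaining 265 GB)
133 GB → tape 9 (remaining 132 GB)
9 tapes × 400 GB = 3600 GB; used 2701 GB; unused 899 GB.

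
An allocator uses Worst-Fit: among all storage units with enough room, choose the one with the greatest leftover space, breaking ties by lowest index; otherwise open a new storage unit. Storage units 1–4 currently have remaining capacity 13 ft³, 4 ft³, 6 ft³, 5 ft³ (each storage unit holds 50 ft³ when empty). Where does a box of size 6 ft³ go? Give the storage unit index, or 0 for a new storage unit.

1

Storage units with room: storage unit 1 (13 ft³), storage unit 3 (6 ft³).
Most room is storage unit 1 with 13 ft³ free.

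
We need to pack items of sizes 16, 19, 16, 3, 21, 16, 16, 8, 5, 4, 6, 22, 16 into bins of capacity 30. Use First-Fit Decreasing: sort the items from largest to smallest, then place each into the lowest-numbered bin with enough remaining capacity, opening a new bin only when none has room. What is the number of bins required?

Sorted descending: 22, 21, 19, 16, 16, 16, 16, 16, 8, 6, 5, 4, 3.
22 → bin 1 (remaining 8)
21 → bin 2 (remaining 9)
19 → bin 3 (remaining 11)
16 → bin 4 (remaining 14)
16 → bin 5 (remaining 14)
16 → bin 6 (remaining 14)
16 → bin 7 (remaining 14)
16 → bin 8 (remaining 14)
8 → bin 1 (remaining 0)
6 → bin 2 (remaining 3)
5 → bin 3 (remaining 6)
4 → bin 3 (remaining 2)
3 → bin 2 (remaining 0)
Final bins: [22,8] [21,6,3] [19,5,4] [16] [16] [16] [16] [16].

8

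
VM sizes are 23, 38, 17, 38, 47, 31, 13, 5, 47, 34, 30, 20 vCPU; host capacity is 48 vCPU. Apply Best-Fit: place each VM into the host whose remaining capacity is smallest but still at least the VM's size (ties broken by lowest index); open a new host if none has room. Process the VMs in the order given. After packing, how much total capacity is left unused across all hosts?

23 vCPU → host 1 (remaining 25 vCPU)
38 vCPU → host 2 (remaining 10 vCPU)
17 vCPU → host 1 (remaining 8 vCPU)
38 vCPU → host 3 (remaining 10 vCPU)
47 vCPU → host 4 (remaining 1 vCPU)
31 vCPU → host 5 (remaining 17 vCPU)
13 vCPU → host 5 (remaining 4 vCPU)
5 vCPU → host 1 (remaining 3 vCPU)
47 vCPU → host 6 (remaining 1 vCPU)
34 vCPU → host 7 (remaining 14 vCPU)
30 vCPU → host 8 (remaining 18 vCPU)
20 vCPU → host 9 (remaining 28 vCPU)
9 hosts × 48 vCPU = 432 vCPU; used 343 vCPU; unused 89 vCPU.

89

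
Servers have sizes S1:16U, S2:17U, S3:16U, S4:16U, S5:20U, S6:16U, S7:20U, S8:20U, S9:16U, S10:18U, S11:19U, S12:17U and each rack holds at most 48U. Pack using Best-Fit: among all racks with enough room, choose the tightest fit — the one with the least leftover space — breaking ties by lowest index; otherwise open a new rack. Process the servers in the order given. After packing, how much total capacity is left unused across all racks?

77

rack 1: place S1 (16U), 32U left
rack 1: place S2 (17U), 15U left
rack 2: place S3 (16U), 32U left
rack 2: place S4 (16U), 16U left
rack 3: place S5 (20U), 28U left
rack 2: place S6 (16U), 0U left
rack 3: place S7 (20U), 8U left
rack 4: place S8 (20U), 28U left
rack 4: place S9 (16U), 12U left
rack 5: place S10 (18U), 30U left
rack 5: place S11 (19U), 11U left
rack 6: place S12 (17U), 31U left
6 racks × 48U = 288U; used 211U; unused 77U.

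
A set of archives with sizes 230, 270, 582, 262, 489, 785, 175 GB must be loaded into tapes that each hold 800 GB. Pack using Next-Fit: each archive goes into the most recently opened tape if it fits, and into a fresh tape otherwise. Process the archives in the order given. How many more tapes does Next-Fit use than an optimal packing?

Next-Fit: [230,270] [582] [262,489] [785] [175] → 5 tapes.
Total size 2793 GB; any packing needs at least ⌈2793/800⌉ = 4 tapes.
An optimal packing achieves that bound: [785] [582,175] [489,270] [262,230] → 4 tapes.
Excess: 5 − 4 = 1.

1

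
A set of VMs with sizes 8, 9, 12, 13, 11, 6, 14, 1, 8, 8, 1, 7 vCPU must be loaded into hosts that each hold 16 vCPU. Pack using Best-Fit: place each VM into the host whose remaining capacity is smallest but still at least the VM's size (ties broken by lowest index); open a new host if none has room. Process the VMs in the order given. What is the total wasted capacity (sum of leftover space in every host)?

8 vCPU → host 1 (remaining 8 vCPU)
9 vCPU → host 2 (remaining 7 vCPU)
12 vCPU → host 3 (remaining 4 vCPU)
13 vCPU → host 4 (remaining 3 vCPU)
11 vCPU → host 5 (remaining 5 vCPU)
6 vCPU → host 2 (remaining 1 vCPU)
14 vCPU → host 6 (remaining 2 vCPU)
1 vCPU → host 2 (remaining 0 vCPU)
8 vCPU → host 1 (remaining 0 vCPU)
8 vCPU → host 7 (remaining 8 vCPU)
1 vCPU → host 6 (remaining 1 vCPU)
7 vCPU → host 7 (remaining 1 vCPU)
7 hosts × 16 vCPU = 112 vCPU; used 98 vCPU; unused 14 vCPU.

14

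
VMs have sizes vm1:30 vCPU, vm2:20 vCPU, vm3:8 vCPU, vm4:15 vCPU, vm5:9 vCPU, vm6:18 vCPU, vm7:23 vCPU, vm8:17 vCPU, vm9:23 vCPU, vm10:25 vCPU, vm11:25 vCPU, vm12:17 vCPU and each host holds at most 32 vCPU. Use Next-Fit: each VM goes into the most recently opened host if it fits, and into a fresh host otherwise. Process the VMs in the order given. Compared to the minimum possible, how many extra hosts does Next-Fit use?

1

Next-Fit: [30] [20,8] [15,9] [18] [23] [17] [23] [25] [25] [17] → 10 hosts.
9 VMs exceed 16 vCPU (half the capacity), and no two of those can share a host, so at least 9 hosts are needed.
An optimal packing achieves that bound: [30] [25] [25] [23,9] [23,8] [20] [18] [17,15] [17] → 9 hosts.
Excess: 10 − 9 = 1.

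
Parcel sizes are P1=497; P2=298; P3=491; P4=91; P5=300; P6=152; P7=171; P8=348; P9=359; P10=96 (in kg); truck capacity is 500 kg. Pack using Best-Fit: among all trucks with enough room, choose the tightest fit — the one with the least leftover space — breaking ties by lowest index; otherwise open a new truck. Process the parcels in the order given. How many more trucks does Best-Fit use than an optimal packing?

Best-Fit: [497] [298,91,96] [491] [300,152] [171] [348] [359] → 7 trucks.
Total size 2803 kg; any packing needs at least ⌈2803/500⌉ = 6 trucks.
An optimal packing achieves that bound: [497] [491] [359,96] [348,152] [300,171] [298,91] → 6 trucks.
Excess: 7 − 6 = 1.

1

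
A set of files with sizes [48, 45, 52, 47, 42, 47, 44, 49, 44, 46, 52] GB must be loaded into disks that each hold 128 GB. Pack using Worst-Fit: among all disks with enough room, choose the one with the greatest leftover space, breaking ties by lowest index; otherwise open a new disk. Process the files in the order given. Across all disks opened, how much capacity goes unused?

252

Put 48 GB in disk 1; 80 GB remain.
Put 45 GB in disk 1; 35 GB remain.
Put 52 GB in disk 2; 76 GB remain.
Put 47 GB in disk 2; 29 GB remain.
Put 42 GB in disk 3; 86 GB remain.
Put 47 GB in disk 3; 39 GB remain.
Put 44 GB in disk 4; 84 GB remain.
Put 49 GB in disk 4; 35 GB remain.
Put 44 GB in disk 5; 84 GB remain.
Put 46 GB in disk 5; 38 GB remain.
Put 52 GB in disk 6; 76 GB remain.
6 disks × 128 GB = 768 GB; used 516 GB; unused 252 GB.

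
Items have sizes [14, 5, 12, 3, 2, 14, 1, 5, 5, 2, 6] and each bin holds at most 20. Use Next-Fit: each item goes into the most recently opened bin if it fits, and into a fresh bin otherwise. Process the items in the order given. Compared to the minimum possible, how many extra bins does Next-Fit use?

0

Next-Fit: [14,5] [12,3,2] [14,1,5] [5,2,6] → 4 bins.
Total size 69; any packing needs at least ⌈69/20⌉ = 4 bins.
So 4 is already optimal.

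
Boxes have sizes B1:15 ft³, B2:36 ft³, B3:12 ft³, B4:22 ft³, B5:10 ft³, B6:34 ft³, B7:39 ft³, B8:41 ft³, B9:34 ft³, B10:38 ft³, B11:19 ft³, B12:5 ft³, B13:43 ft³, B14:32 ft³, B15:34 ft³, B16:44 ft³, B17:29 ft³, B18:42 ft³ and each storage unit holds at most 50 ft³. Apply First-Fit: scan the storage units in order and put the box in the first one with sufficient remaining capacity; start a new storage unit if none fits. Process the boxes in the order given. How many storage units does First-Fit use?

Put B1 (15 ft³) in storage unit 1; 35 ft³ remain.
Put B2 (36 ft³) in storage unit 2; 14 ft³ remain.
Put B3 (12 ft³) in storage unit 1; 23 ft³ remain.
Put B4 (22 ft³) in storage unit 1; 1 ft³ remain.
Put B5 (10 ft³) in storage unit 2; 4 ft³ remain.
Put B6 (34 ft³) in storage unit 3; 16 ft³ remain.
Put B7 (39 ft³) in storage unit 4; 11 ft³ remain.
Put B8 (41 ft³) in storage unit 5; 9 ft³ remain.
Put B9 (34 ft³) in storage unit 6; 16 ft³ remain.
Put B10 (38 ft³) in storage unit 7; 12 ft³ remain.
Put B11 (19 ft³) in storage unit 8; 31 ft³ remain.
Put B12 (5 ft³) in storage unit 3; 11 ft³ remain.
Put B13 (43 ft³) in storage unit 9; 7 ft³ remain.
Put B14 (32 ft³) in storage unit 10; 18 ft³ remain.
Put B15 (34 ft³) in storage unit 11; 16 ft³ remain.
Put B16 (44 ft³) in storage unit 12; 6 ft³ remain.
Put B17 (29 ft³) in storage unit 8; 2 ft³ remain.
Put B18 (42 ft³) in storage unit 13; 8 ft³ remain.

13 storage units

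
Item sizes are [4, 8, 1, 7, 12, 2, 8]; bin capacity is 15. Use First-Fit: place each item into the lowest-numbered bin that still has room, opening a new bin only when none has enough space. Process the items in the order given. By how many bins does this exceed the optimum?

First-Fit: [4,8,1,2] [7,8] [12] → 3 bins.
Total size 42; any packing needs at least ⌈42/15⌉ = 3 bins.
So 3 is already optimal.

0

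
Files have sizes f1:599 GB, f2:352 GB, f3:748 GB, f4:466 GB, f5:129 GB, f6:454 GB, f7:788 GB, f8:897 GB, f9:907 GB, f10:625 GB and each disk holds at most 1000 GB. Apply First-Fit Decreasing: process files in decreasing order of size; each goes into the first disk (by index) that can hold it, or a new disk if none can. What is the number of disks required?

Sorted descending: 907, 897, 788, 748, 625, 599, 466, 454, 352, 129.
907 GB → disk 1 (remaining 93 GB)
897 GB → disk 2 (remaining 103 GB)
788 GB → disk 3 (remaining 212 GB)
748 GB → disk 4 (remaining 252 GB)
625 GB → disk 5 (remaining 375 GB)
599 GB → disk 6 (remaining 401 GB)
466 GB → disk 7 (remaining 534 GB)
454 GB → disk 7 (remaining 80 GB)
352 GB → disk 5 (remaining 23 GB)
129 GB → disk 3 (remaining 83 GB)

7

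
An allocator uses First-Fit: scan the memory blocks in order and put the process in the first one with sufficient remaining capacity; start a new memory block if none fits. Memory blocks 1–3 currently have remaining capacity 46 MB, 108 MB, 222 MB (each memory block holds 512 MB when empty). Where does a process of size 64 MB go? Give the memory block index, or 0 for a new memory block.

Memory blocks with room: memory block 2 (108 MB), memory block 3 (222 MB).
The first with room is memory block 2.

2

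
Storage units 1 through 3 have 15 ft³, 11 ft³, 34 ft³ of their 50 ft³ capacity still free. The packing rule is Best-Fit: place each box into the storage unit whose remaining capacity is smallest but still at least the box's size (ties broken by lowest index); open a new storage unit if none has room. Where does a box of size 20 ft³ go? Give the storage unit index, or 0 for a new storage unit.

3

Storage units with room: storage unit 3 (34 ft³).
Tightest fit is storage unit 3 with 34 ft³ free.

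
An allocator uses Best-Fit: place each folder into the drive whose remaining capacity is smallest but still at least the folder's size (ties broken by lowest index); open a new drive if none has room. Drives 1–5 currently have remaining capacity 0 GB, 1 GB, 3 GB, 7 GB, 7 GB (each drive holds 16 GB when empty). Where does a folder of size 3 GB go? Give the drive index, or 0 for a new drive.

3

Drives with room: drive 3 (3 GB), drive 4 (7 GB), drive 5 (7 GB).
Tightest fit is drive 3 with 3 GB free.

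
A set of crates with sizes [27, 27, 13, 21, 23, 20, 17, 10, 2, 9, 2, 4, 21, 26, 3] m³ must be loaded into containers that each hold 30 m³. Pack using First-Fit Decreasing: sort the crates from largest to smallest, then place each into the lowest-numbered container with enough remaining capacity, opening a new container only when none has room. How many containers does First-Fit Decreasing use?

8 containers

Sorted descending: 27, 27, 26, 23, 21, 21, 20, 17, 13, 10, 9, 4, 3, 2, 2.
27 m³ → container 1 (remaining 3 m³)
27 m³ → container 2 (remaining 3 m³)
26 m³ → container 3 (remaining 4 m³)
23 m³ → container 4 (remaining 7 m³)
21 m³ → container 5 (remaining 9 m³)
21 m³ → container 6 (remaining 9 m³)
20 m³ → container 7 (remaining 10 m³)
17 m³ → container 8 (remaining 13 m³)
13 m³ → container 8 (remaining 0 m³)
10 m³ → container 7 (remaining 0 m³)
9 m³ → container 5 (remaining 0 m³)
4 m³ → container 3 (remaining 0 m³)
3 m³ → container 1 (remaining 0 m³)
2 m³ → container 2 (remaining 1 m³)
2 m³ → container 4 (remaining 5 m³)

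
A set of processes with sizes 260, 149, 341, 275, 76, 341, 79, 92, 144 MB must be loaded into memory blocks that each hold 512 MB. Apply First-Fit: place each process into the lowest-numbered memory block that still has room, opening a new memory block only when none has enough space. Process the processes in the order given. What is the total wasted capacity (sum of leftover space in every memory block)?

291

memory block 1: place 260 MB, 252 MB left
memory block 1: place 149 MB, 103 MB left
memory block 2: place 341 MB, 171 MB left
memory block 3: place 275 MB, 237 MB left
memory block 1: place 76 MB, 27 MB left
memory block 4: place 341 MB, 171 MB left
memory block 2: place 79 MB, 92 MB left
memory block 2: place 92 MB, 0 MB left
memory block 3: place 144 MB, 93 MB left
4 memory blocks × 512 MB = 2048 MB; used 1757 MB; unused 291 MB.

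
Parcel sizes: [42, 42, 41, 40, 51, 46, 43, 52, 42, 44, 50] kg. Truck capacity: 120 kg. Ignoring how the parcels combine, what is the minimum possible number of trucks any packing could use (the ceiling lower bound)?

5

Total size = 42 + 42 + 41 + 40 + 51 + 46 + 43 + 52 + 42 + 44 + 50 = 493 kg.
⌈493 / 120⌉ = 5.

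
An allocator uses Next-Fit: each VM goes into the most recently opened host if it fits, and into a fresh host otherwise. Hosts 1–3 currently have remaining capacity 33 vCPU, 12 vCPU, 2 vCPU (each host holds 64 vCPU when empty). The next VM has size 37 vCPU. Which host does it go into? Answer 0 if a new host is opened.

Next-Fit only looks at host 3, which has 2 vCPU free.
37 vCPU does not fit, so a new host is opened.

0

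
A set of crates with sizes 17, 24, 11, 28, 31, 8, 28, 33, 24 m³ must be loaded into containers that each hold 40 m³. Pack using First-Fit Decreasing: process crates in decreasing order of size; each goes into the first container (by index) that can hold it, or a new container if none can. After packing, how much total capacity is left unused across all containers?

Sorted descending: 33, 31, 28, 28, 24, 24, 17, 11, 8.
container 1: place 33 m³, 7 m³ left
container 2: place 31 m³, 9 m³ left
container 3: place 28 m³, 12 m³ left
container 4: place 28 m³, 12 m³ left
container 5: place 24 m³, 16 m³ left
container 6: place 24 m³, 16 m³ left
container 7: place 17 m³, 23 m³ left
container 3: place 11 m³, 1 m³ left
container 2: place 8 m³, 1 m³ left
7 containers × 40 m³ = 280 m³; used 204 m³; unused 76 m³.

76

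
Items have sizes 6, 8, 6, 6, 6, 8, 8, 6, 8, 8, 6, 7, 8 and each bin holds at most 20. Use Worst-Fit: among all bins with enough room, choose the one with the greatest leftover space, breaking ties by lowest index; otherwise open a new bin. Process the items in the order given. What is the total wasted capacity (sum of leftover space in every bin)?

Put 6 in bin 1; 14 remain.
Put 8 in bin 1; 6 remain.
Put 6 in bin 1; 0 remain.
Put 6 in bin 2; 14 remain.
Put 6 in bin 2; 8 remain.
Put 8 in bin 2; 0 remain.
Put 8 in bin 3; 12 remain.
Put 6 in bin 3; 6 remain.
Put 8 in bin 4; 12 remain.
Put 8 in bin 4; 4 remain.
Put 6 in bin 3; 0 remain.
Put 7 in bin 5; 13 remain.
Put 8 in bin 5; 5 remain.
5 bins × 20 = 100; used 91; unused 9.

9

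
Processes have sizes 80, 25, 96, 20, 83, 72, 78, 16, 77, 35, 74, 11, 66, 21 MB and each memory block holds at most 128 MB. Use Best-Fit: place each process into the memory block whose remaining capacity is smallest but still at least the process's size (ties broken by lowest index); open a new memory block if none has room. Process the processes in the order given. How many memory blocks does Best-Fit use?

80 MB → memory block 1 (remaining 48 MB)
25 MB → memory block 1 (remaining 23 MB)
96 MB → memory block 2 (remaining 32 MB)
20 MB → memory block 1 (remaining 3 MB)
83 MB → memory block 3 (remaining 45 MB)
72 MB → memory block 4 (remaining 56 MB)
78 MB → memory block 5 (remaining 50 MB)
16 MB → memory block 2 (remaining 16 MB)
77 MB → memory block 6 (remaining 51 MB)
35 MB → memory block 3 (remaining 10 MB)
74 MB → memory block 7 (remaining 54 MB)
11 MB → memory block 2 (remaining 5 MB)
66 MB → memory block 8 (remaining 62 MB)
21 MB → memory block 5 (remaining 29 MB)

8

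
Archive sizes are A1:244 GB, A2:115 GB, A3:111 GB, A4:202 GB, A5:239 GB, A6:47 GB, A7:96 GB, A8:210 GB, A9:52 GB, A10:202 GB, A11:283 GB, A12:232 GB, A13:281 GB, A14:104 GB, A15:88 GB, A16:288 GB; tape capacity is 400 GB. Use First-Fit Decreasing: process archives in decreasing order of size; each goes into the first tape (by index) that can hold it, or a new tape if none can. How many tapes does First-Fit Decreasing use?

9

Sorted descending: 288, 283, 281, 244, 239, 232, 210, 202, 202, 115, 111, 104, 96, 88, 52, 47.
Put 288 GB in tape 1; 112 GB remain.
Put 283 GB in tape 2; 117 GB remain.
Put 281 GB in tape 3; 119 GB remain.
Put 244 GB in tape 4; 156 GB remain.
Put 239 GB in tape 5; 161 GB remain.
Put 232 GB in tape 6; 168 GB remain.
Put 210 GB in tape 7; 190 GB remain.
Put 202 GB in tape 8; 198 GB remain.
Put 202 GB in tape 9; 198 GB remain.
Put 115 GB in tape 2; 2 GB remain.
Put 111 GB in tape 1; 1 GB remain.
Put 104 GB in tape 3; 15 GB remain.
Put 96 GB in tape 4; 60 GB remain.
Put 88 GB in tape 5; 73 GB remain.
Put 52 GB in tape 4; 8 GB remain.
Put 47 GB in tape 5; 26 GB remain.
Final tapes: [288,111] [283,115] [281,104] [244,96,52] [239,88,47] [232] [210] [202] [202].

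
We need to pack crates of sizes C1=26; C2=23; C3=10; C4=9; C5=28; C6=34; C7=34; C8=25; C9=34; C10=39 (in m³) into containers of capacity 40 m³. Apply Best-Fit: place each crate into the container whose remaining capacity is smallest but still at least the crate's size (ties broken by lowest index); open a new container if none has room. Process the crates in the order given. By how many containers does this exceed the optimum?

0

Best-Fit: [26,10] [23,9] [28] [34] [34] [25] [34] [39] → 8 containers.
8 crates exceed 20 m³ (half the capacity), and no two of those can share a container, so at least 8 containers are needed.
So 8 is already optimal.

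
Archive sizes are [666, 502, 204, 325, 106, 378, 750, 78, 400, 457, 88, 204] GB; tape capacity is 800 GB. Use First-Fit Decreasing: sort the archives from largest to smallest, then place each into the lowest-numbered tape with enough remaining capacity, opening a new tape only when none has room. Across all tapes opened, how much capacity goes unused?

Sorted descending: 750, 666, 502, 457, 400, 378, 325, 204, 204, 106, 88, 78.
tape 1: place 750 GB, 50 GB left
tape 2: place 666 GB, 134 GB left
tape 3: place 502 GB, 298 GB left
tape 4: place 457 GB, 343 GB left
tape 5: place 400 GB, 400 GB left
tape 5: place 378 GB, 22 GB left
tape 4: place 325 GB, 18 GB left
tape 3: place 204 GB, 94 GB left
tape 6: place 204 GB, 596 GB left
tape 2: place 106 GB, 28 GB left
tape 3: place 88 GB, 6 GB left
tape 6: place 78 GB, 518 GB left
6 tapes × 800 GB = 4800 GB; used 4158 GB; unused 642 GB.

642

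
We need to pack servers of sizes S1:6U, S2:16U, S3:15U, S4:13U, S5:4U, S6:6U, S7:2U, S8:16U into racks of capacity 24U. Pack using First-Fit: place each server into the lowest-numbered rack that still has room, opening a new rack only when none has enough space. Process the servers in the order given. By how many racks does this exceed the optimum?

0

First-Fit: [6,16,2] [15,4] [13,6] [16] → 4 racks.
Total size 78U; any packing needs at least ⌈78/24⌉ = 4 racks.
So 4 is already optimal.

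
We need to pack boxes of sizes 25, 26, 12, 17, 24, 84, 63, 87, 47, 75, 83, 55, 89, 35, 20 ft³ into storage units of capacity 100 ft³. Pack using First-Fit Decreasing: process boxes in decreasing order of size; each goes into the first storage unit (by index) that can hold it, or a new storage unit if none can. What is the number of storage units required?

8 storage units

Sorted descending: 89, 87, 84, 83, 75, 63, 55, 47, 35, 26, 25, 24, 20, 17, 12.
Put 89 ft³ in storage unit 1; 11 ft³ remain.
Put 87 ft³ in storage unit 2; 13 ft³ remain.
Put 84 ft³ in storage unit 3; 16 ft³ remain.
Put 83 ft³ in storage unit 4; 17 ft³ remain.
Put 75 ft³ in storage unit 5; 25 ft³ remain.
Put 63 ft³ in storage unit 6; 37 ft³ remain.
Put 55 ft³ in storage unit 7; 45 ft³ remain.
Put 47 ft³ in storage unit 8; 53 ft³ remain.
Put 35 ft³ in storage unit 6; 2 ft³ remain.
Put 26 ft³ in storage unit 7; 19 ft³ remain.
Put 25 ft³ in storage unit 5; 0 ft³ remain.
Put 24 ft³ in storage unit 8; 29 ft³ remain.
Put 20 ft³ in storage unit 8; 9 ft³ remain.
Put 17 ft³ in storage unit 4; 0 ft³ remain.
Put 12 ft³ in storage unit 2; 1 ft³ remain.
Final storage units: [89] [87,12] [84] [83,17] [75,25] [63,35] [55,26] [47,24,20].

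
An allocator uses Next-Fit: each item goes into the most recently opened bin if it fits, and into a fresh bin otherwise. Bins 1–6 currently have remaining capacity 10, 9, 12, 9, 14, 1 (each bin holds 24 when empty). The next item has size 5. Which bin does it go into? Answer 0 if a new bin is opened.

Next-Fit only looks at bin 6, which has 1 free.
5 does not fit, so a new bin is opened.

0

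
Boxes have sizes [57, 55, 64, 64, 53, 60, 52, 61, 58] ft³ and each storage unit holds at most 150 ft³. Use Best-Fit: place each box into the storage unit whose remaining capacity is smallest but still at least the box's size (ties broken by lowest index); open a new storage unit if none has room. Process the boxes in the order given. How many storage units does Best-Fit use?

5 storage units

57 ft³ → storage unit 1 (remaining 93 ft³)
55 ft³ → storage unit 1 (remaining 38 ft³)
64 ft³ → storage unit 2 (remaining 86 ft³)
64 ft³ → storage unit 2 (remaining 22 ft³)
53 ft³ → storage unit 3 (remaining 97 ft³)
60 ft³ → storage unit 3 (remaining 37 ft³)
52 ft³ → storage unit 4 (remaining 98 ft³)
61 ft³ → storage unit 4 (remaining 37 ft³)
58 ft³ → storage unit 5 (remaining 92 ft³)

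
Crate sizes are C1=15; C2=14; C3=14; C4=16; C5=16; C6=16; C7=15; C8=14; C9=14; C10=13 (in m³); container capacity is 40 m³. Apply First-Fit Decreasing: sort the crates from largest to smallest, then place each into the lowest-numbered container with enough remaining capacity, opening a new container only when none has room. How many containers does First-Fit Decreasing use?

5

Sorted descending: 16, 16, 16, 15, 15, 14, 14, 14, 14, 13.
container 1: place 16 m³, 24 m³ left
container 1: place 16 m³, 8 m³ left
container 2: place 16 m³, 24 m³ left
container 2: place 15 m³, 9 m³ left
container 3: place 15 m³, 25 m³ left
container 3: place 14 m³, 11 m³ left
container 4: place 14 m³, 26 m³ left
container 4: place 14 m³, 12 m³ left
container 5: place 14 m³, 26 m³ left
container 5: place 13 m³, 13 m³ left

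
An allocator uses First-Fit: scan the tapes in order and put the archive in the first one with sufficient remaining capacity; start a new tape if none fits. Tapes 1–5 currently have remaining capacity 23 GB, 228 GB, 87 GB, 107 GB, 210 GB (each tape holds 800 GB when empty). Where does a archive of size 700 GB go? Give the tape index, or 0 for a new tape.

0

No tape has ≥ 700 GB free, so a new tape is opened.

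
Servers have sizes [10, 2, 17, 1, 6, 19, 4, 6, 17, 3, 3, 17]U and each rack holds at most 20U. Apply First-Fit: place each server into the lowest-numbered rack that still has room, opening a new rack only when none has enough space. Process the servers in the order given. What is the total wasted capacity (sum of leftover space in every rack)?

Put 10U in rack 1; 10U remain.
Put 2U in rack 1; 8U remain.
Put 17U in rack 2; 3U remain.
Put 1U in rack 1; 7U remain.
Put 6U in rack 1; 1U remain.
Put 19U in rack 3; 1U remain.
Put 4U in rack 4; 16U remain.
Put 6U in rack 4; 10U remain.
Put 17U in rack 5; 3U remain.
Put 3U in rack 2; 0U remain.
Put 3U in rack 4; 7U remain.
Put 17U in rack 6; 3U remain.
6 racks × 20U = 120U; used 105U; unused 15U.

15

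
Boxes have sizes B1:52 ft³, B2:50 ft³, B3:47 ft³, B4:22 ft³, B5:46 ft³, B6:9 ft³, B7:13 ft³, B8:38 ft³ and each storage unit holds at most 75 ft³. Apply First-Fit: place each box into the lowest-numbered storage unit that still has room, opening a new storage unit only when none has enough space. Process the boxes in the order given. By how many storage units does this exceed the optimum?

0

First-Fit: [52,22] [50,9,13] [47] [46] [38] → 5 storage units.
5 boxes exceed 37.5 ft³ (half the capacity), and no two of those can share a storage unit, so at least 5 storage units are needed.
So 5 is already optimal.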